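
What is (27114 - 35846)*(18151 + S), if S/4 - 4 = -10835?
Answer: 219810636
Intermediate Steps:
S = -43324 (S = 16 + 4*(-10835) = 16 - 43340 = -43324)
(27114 - 35846)*(18151 + S) = (27114 - 35846)*(18151 - 43324) = -8732*(-25173) = 219810636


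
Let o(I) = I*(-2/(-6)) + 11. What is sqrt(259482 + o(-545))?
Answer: sqrt(2333802)/3 ≈ 509.23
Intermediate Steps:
o(I) = 11 + I/3 (o(I) = I*(-2*(-1/6)) + 11 = I*(1/3) + 11 = I/3 + 11 = 11 + I/3)
sqrt(259482 + o(-545)) = sqrt(259482 + (11 + (1/3)*(-545))) = sqrt(259482 + (11 - 545/3)) = sqrt(259482 - 512/3) = sqrt(777934/3) = sqrt(2333802)/3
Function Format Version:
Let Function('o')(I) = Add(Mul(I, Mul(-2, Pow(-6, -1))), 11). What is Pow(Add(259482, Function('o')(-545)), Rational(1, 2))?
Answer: Mul(Rational(1, 3), Pow(2333802, Rational(1, 2))) ≈ 509.23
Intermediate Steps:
Function('o')(I) = Add(11, Mul(Rational(1, 3), I)) (Function('o')(I) = Add(Mul(I, Mul(-2, Rational(-1, 6))), 11) = Add(Mul(I, Rational(1, 3)), 11) = Add(Mul(Rational(1, 3), I), 11) = Add(11, Mul(Rational(1, 3), I)))
Pow(Add(259482, Function('o')(-545)), Rational(1, 2)) = Pow(Add(259482, Add(11, Mul(Rational(1, 3), -545))), Rational(1, 2)) = Pow(Add(259482, Add(11, Rational(-545, 3))), Rational(1, 2)) = Pow(Add(259482, Rational(-512, 3)), Rational(1, 2)) = Pow(Rational(777934, 3), Rational(1, 2)) = Mul(Rational(1, 3), Pow(2333802, Rational(1, 2)))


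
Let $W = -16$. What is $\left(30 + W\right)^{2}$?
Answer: $196$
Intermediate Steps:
$\left(30 + W\right)^{2} = \left(30 - 16\right)^{2} = 14^{2} = 196$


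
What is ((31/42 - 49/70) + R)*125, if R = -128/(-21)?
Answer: 2300/3 ≈ 766.67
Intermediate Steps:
R = 128/21 (R = -128*(-1/21) = 128/21 ≈ 6.0952)
((31/42 - 49/70) + R)*125 = ((31/42 - 49/70) + 128/21)*125 = ((31*(1/42) - 49*1/70) + 128/21)*125 = ((31/42 - 7/10) + 128/21)*125 = (4/105 + 128/21)*125 = (92/15)*125 = 2300/3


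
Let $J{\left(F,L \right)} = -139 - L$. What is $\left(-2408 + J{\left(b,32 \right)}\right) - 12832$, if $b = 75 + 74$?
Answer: $-15411$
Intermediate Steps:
$b = 149$
$\left(-2408 + J{\left(b,32 \right)}\right) - 12832 = \left(-2408 - 171\right) - 12832 = -2579 - 12832 = -15411$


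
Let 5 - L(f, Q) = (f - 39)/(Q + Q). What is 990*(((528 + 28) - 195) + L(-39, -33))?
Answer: 361170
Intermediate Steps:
L(f, Q) = 5 - (-39 + f)/(2*Q) (L(f, Q) = 5 - (f - 39)/(Q + Q) = 5 - (-39 + f)/(2*Q))
990*(((528 + 28) - 195) + L(-39, -33)) = 990*(((528 + 28) - 195) + (1/2)*(39 - 1*(-39) + 10*(-33))/(-33)) = 990*((556 - 195) + (1/2)*(-1/33)*(39 + 39 - 330)) = 990*(361 + (1/2)*(-1/33)*(-252)) = 990*(361 + 42/11) = 990*(4013/11) = 361170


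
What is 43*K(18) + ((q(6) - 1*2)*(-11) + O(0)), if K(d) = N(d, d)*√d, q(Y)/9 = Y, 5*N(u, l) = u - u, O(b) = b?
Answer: -572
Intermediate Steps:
N(u, l) = 0 (N(u, l) = (u - u)/5 = (⅕)*0 = 0)
q(Y) = 9*Y
K(d) = 0 (K(d) = 0*√d = 0)
43*K(18) + ((q(6) - 1*2)*(-11) + O(0)) = 43*0 + ((9*6 - 1*2)*(-11) + 0) = 0 + ((54 - 2)*(-11) + 0) = 0 + (52*(-11) + 0) = 0 + (-572 + 0) = 0 - 572 = -572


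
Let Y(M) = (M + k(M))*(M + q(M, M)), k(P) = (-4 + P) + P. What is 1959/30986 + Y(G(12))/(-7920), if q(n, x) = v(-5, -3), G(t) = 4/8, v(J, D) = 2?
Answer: 6283577/98163648 ≈ 0.064011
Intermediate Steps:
G(t) = ½ (G(t) = 4*(⅛) = ½)
k(P) = -4 + 2*P
q(n, x) = 2
Y(M) = (-4 + 3*M)*(2 + M) (Y(M) = (M + (-4 + 2*M))*(M + 2) = (-4 + 3*M)*(2 + M))
1959/30986 + Y(G(12))/(-7920) = 1959/30986 + (-8 + 2*(½) + 3*(½)²)/(-7920) = 1959*(1/30986) + (-8 + 1 + 3*(¼))*(-1/7920) = 1959/30986 + (-8 + 1 + ¾)*(-1/7920) = 1959/30986 - 25/4*(-1/7920) = 1959/30986 + 5/6336 = 6283577/98163648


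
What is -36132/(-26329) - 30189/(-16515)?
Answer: 463855387/144941145 ≈ 3.2003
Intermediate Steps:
-36132/(-26329) - 30189/(-16515) = -36132*(-1/26329) - 30189*(-1/16515) = 36132/26329 + 10063/5505 = 463855387/144941145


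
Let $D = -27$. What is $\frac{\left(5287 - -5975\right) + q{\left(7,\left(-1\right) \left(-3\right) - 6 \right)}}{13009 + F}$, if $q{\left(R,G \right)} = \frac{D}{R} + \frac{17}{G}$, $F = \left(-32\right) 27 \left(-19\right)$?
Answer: $\frac{21482}{56175} \approx 0.38241$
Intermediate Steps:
$F = 16416$ ($F = \left(-864\right) \left(-19\right) = 16416$)
$q{\left(R,G \right)} = - \frac{27}{R} + \frac{17}{G}$
$\frac{\left(5287 - -5975\right) + q{\left(7,\left(-1\right) \left(-3\right) - 6 \right)}}{13009 + F} = \frac{\left(5287 - -5975\right) + \left(- \frac{27}{7} + \frac{17}{\left(-1\right) \left(-3\right) - 6}\right)}{13009 + 16416} = \frac{\left(5287 + 5975\right) + \left(\left(-27\right) \frac{1}{7} + \frac{17}{3 - 6}\right)}{29425} = \left(11262 + \left(- \frac{27}{7} + \frac{17}{-3}\right)\right) \frac{1}{29425} = \left(11262 + \left(- \frac{27}{7} + 17 \left(- \frac{1}{3}\right)\right)\right) \frac{1}{29425} = \left(11262 - \frac{200}{21}\right) \frac{1}{29425} = \frac{236302}{21} \cdot \frac{1}{29425} = \frac{21482}{56175}$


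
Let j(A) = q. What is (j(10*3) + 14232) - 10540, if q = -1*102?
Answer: 3590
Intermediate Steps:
q = -102
j(A) = -102
(j(10*3) + 14232) - 10540 = (-102 + 14232) - 10540 = 14130 - 10540 = 3590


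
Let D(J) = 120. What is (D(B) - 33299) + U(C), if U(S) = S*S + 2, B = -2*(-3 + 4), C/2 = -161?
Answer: 70507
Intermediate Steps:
C = -322 (C = 2*(-161) = -322)
B = -2 (B = -2*1 = -2)
U(S) = 2 + S² (U(S) = S² + 2 = 2 + S²)
(D(B) - 33299) + U(C) = (120 - 33299) + (2 + (-322)²) = -33179 + (2 + 103684) = -33179 + 103686 = 70507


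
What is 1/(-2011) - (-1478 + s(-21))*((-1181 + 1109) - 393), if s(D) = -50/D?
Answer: -9659114547/14077 ≈ -6.8616e+5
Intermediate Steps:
1/(-2011) - (-1478 + s(-21))*((-1181 + 1109) - 393) = 1/(-2011) - (-1478 - 50/(-21))*((-1181 + 1109) - 393) = -1/2011 - (-1478 - 50*(-1/21))*(-72 - 393) = -1/2011 - (-1478 + 50/21)*(-465) = -1/2011 - (-30988)*(-465)/21 = -1/2011 - 1*4803140/7 = -1/2011 - 4803140/7 = -9659114547/14077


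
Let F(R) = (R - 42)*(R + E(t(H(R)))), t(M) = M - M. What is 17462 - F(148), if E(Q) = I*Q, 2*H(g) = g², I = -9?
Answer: 1774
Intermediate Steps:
H(g) = g²/2
t(M) = 0
E(Q) = -9*Q
F(R) = R*(-42 + R) (F(R) = (R - 42)*(R - 9*0) = (-42 + R)*(R + 0) = (-42 + R)*R = R*(-42 + R))
17462 - F(148) = 17462 - 148*(-42 + 148) = 17462 - 148*106 = 17462 - 1*15688 = 17462 - 15688 = 1774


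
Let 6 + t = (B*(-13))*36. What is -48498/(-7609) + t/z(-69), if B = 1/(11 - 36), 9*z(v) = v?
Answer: 20627364/4375175 ≈ 4.7146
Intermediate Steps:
z(v) = v/9
B = -1/25 (B = 1/(-25) = -1/25 ≈ -0.040000)
t = 318/25 (t = -6 - 1/25*(-13)*36 = -6 + (13/25)*36 = -6 + 468/25 = 318/25 ≈ 12.720)
-48498/(-7609) + t/z(-69) = -48498/(-7609) + 318/(25*(((⅑)*(-69)))) = -48498*(-1/7609) + 318/(25*(-23/3)) = 48498/7609 + (318/25)*(-3/23) = 48498/7609 - 954/575 = 20627364/4375175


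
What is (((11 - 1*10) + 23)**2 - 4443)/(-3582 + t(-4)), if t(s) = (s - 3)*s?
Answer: 3867/3554 ≈ 1.0881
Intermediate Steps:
t(s) = s*(-3 + s) (t(s) = (-3 + s)*s = s*(-3 + s))
(((11 - 1*10) + 23)**2 - 4443)/(-3582 + t(-4)) = (((11 - 1*10) + 23)**2 - 4443)/(-3582 - 4*(-3 - 4)) = (((11 - 10) + 23)**2 - 4443)/(-3582 - 4*(-7)) = ((1 + 23)**2 - 4443)/(-3582 + 28) = (24**2 - 4443)/(-3554) = (576 - 4443)*(-1/3554) = -3867*(-1/3554) = 3867/3554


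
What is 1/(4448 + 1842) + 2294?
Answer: 14429261/6290 ≈ 2294.0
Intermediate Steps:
1/(4448 + 1842) + 2294 = 1/6290 + 2294 = 14429261/6290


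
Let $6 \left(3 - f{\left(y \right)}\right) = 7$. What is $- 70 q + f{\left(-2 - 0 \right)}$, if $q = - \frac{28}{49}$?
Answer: $\frac{251}{6} \approx 41.833$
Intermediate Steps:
$q = - \frac{4}{7}$ ($q = \left(-28\right) \frac{1}{49} = - \frac{4}{7} \approx -0.57143$)
$f{\left(y \right)} = \frac{11}{6}$ ($f{\left(y \right)} = 3 - \frac{7}{6} = \frac{11}{6}$)
$- 70 q + f{\left(-2 - 0 \right)} = \left(-70\right) \left(- \frac{4}{7}\right) + \frac{11}{6} = 40 + \frac{11}{6} = \frac{251}{6}$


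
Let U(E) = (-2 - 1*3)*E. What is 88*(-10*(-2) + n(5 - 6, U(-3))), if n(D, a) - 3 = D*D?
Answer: 2112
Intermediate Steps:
U(E) = -5*E (U(E) = (-2 - 3)*E = -5*E)
n(D, a) = 3 + D² (n(D, a) = 3 + D*D = 3 + D²)
88*(-10*(-2) + n(5 - 6, U(-3))) = 88*(-10*(-2) + (3 + (5 - 6)²)) = 88*(20 + (3 + (-1)²)) = 88*(20 + (3 + 1)) = 88*(20 + 4) = 88*24 = 2112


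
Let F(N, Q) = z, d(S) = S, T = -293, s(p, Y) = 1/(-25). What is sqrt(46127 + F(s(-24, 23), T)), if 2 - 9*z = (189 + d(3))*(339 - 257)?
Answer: sqrt(399401)/3 ≈ 210.66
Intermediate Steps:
s(p, Y) = -1/25
z = -15742/9 (z = 2/9 - (189 + 3)*(339 - 257)/9 = 2/9 - 64*82/3 = 2/9 - 1/9*15744 = 2/9 - 5248/3 = -15742/9 ≈ -1749.1)
F(N, Q) = -15742/9
sqrt(46127 + F(s(-24, 23), T)) = sqrt(46127 - 15742/9) = sqrt(399401/9) = sqrt(399401)/3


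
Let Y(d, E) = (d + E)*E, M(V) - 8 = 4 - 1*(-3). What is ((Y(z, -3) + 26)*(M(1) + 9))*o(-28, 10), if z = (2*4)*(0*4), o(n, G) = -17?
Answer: -14280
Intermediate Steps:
M(V) = 15 (M(V) = 8 + (4 - 1*(-3)) = 8 + (4 + 3) = 8 + 7 = 15)
z = 0 (z = 8*0 = 0)
Y(d, E) = E*(E + d) (Y(d, E) = (E + d)*E = E*(E + d))
((Y(z, -3) + 26)*(M(1) + 9))*o(-28, 10) = ((-3*(-3 + 0) + 26)*(15 + 9))*(-17) = ((-3*(-3) + 26)*24)*(-17) = ((9 + 26)*24)*(-17) = (35*24)*(-17) = 840*(-17) = -14280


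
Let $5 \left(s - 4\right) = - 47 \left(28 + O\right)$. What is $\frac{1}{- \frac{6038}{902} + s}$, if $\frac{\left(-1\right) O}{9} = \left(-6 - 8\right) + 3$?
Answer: $- \frac{2255}{2698094} \approx -0.00083578$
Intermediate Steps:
$O = 99$ ($O = - 9 \left(\left(-6 - 8\right) + 3\right) = - 9 \left(-14 + 3\right) = \left(-9\right) \left(-11\right) = 99$)
$s = - \frac{5949}{5}$ ($s = 4 + \frac{\left(-47\right) \left(28 + 99\right)}{5} = 4 + \frac{\left(-47\right) 127}{5} = 4 + \frac{1}{5} \left(-5969\right) = 4 - \frac{5969}{5} = - \frac{5949}{5} \approx -1189.8$)
$\frac{1}{- \frac{6038}{902} + s} = \frac{1}{- \frac{6038}{902} - \frac{5949}{5}} = \frac{1}{\left(-6038\right) \frac{1}{902} - \frac{5949}{5}} = \frac{1}{- \frac{3019}{451} - \frac{5949}{5}} = \frac{1}{- \frac{2698094}{2255}} = - \frac{2255}{2698094}$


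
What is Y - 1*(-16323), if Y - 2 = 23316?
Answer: 39641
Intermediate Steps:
Y = 23318 (Y = 2 + 23316 = 23318)
Y - 1*(-16323) = 23318 - 1*(-16323) = 23318 + 16323 = 39641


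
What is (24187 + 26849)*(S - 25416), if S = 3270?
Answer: -1130243256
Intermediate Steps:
(24187 + 26849)*(S - 25416) = (24187 + 26849)*(3270 - 25416) = 51036*(-22146) = -1130243256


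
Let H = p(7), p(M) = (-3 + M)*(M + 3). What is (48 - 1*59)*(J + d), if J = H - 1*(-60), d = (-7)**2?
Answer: -1639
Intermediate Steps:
p(M) = (-3 + M)*(3 + M)
H = 40 (H = -9 + 7**2 = -9 + 49 = 40)
d = 49
J = 100 (J = 40 - 1*(-60) = 40 + 60 = 100)
(48 - 1*59)*(J + d) = (48 - 1*59)*(100 + 49) = (48 - 59)*149 = -11*149 = -1639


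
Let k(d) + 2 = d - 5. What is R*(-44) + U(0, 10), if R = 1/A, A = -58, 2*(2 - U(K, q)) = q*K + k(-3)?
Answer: 225/29 ≈ 7.7586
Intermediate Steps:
k(d) = -7 + d (k(d) = -2 + (d - 5) = -2 + (-5 + d) = -7 + d)
U(K, q) = 7 - K*q/2 (U(K, q) = 2 - (q*K + (-7 - 3))/2 = 2 - (K*q - 10)/2 = 2 - (-10 + K*q)/2 = 2 + (5 - K*q/2) = 7 - K*q/2)
R = -1/58 (R = 1/(-58) = -1/58 ≈ -0.017241)
R*(-44) + U(0, 10) = -1/58*(-44) + (7 - ½*0*10) = 22/29 + (7 + 0) = 22/29 + 7 = 225/29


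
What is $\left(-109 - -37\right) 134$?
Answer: $-9648$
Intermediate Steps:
$\left(-109 - -37\right) 134 = \left(-109 + \left(-38 + 75\right)\right) 134 = \left(-109 + 37\right) 134 = \left(-72\right) 134 = -9648$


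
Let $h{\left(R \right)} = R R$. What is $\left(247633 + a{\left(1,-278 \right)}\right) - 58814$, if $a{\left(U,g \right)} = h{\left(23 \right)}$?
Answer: $189348$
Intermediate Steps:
$h{\left(R \right)} = R^{2}$
$a{\left(U,g \right)} = 529$ ($a{\left(U,g \right)} = 23^{2} = 529$)
$\left(247633 + a{\left(1,-278 \right)}\right) - 58814 = \left(247633 + 529\right) - 58814 = 248162 - 58814 = 189348$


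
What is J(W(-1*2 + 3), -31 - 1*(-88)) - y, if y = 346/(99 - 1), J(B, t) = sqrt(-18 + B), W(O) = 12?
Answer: -173/49 + I*sqrt(6) ≈ -3.5306 + 2.4495*I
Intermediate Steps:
y = 173/49 (y = 346/98 = 346*(1/98) = 173/49 ≈ 3.5306)
J(W(-1*2 + 3), -31 - 1*(-88)) - y = sqrt(-18 + 12) - 1*173/49 = sqrt(-6) - 173/49 = I*sqrt(6) - 173/49 = -173/49 + I*sqrt(6)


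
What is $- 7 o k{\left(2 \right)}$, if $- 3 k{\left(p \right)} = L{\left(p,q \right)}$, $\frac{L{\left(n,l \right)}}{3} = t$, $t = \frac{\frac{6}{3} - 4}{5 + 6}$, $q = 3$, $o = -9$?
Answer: $\frac{126}{11} \approx 11.455$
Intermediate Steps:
$t = - \frac{2}{11}$ ($t = \frac{6 \cdot \frac{1}{3} - 4}{11} = \left(2 - 4\right) \frac{1}{11} = \left(-2\right) \frac{1}{11} = - \frac{2}{11} \approx -0.18182$)
$L{\left(n,l \right)} = - \frac{6}{11}$ ($L{\left(n,l \right)} = 3 \left(- \frac{2}{11}\right) = - \frac{6}{11}$)
$k{\left(p \right)} = \frac{2}{11}$ ($k{\left(p \right)} = \left(- \frac{1}{3}\right) \left(- \frac{6}{11}\right) = \frac{2}{11}$)
$- 7 o k{\left(2 \right)} = \left(-7\right) \left(-9\right) \frac{2}{11} = 63 \cdot \frac{2}{11} = \frac{126}{11}$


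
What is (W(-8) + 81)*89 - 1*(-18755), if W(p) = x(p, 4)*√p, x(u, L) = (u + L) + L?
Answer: 0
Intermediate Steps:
x(u, L) = u + 2*L (x(u, L) = (L + u) + L = u + 2*L)
W(p) = √p*(8 + p) (W(p) = (p + 2*4)*√p = (p + 8)*√p = (8 + p)*√p = √p*(8 + p))
(W(-8) + 81)*89 - 1*(-18755) = (√(-8)*(8 - 8) + 81)*89 - 1*(-18755) = ((2*I*√2)*0 + 81)*89 + 18755 = (0 + 81)*89 + 18755 = 81*89 + 18755 = 7209 + 18755 = 25964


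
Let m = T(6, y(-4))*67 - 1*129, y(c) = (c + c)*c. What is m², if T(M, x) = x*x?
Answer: 4689373441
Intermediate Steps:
y(c) = 2*c² (y(c) = (2*c)*c = 2*c²)
T(M, x) = x²
m = 68479 (m = (2*(-4)²)²*67 - 1*129 = (2*16)²*67 - 129 = 32²*67 - 129 = 1024*67 - 129 = 68608 - 129 = 68479)
m² = 68479² = 4689373441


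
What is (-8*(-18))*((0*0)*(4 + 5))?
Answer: 0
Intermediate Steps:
(-8*(-18))*((0*0)*(4 + 5)) = 144*(0*9) = 144*0 = 0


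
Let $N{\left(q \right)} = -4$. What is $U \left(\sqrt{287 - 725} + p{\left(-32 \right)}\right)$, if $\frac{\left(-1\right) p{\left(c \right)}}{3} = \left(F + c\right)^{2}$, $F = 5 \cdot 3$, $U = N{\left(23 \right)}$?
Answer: $3468 - 4 i \sqrt{438} \approx 3468.0 - 83.714 i$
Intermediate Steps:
$U = -4$
$F = 15$
$p{\left(c \right)} = - 3 \left(15 + c\right)^{2}$
$U \left(\sqrt{287 - 725} + p{\left(-32 \right)}\right) = - 4 \left(\sqrt{287 - 725} - 3 \left(15 - 32\right)^{2}\right) = - 4 \left(\sqrt{-438} - 3 \left(-17\right)^{2}\right) = - 4 \left(i \sqrt{438} - 867\right) = - 4 \left(-867 + i \sqrt{438}\right) = 3468 - 4 i \sqrt{438}$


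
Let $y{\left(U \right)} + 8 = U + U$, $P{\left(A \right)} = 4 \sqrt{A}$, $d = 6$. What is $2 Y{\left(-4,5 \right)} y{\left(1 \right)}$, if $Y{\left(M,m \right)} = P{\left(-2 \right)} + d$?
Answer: $-72 - 48 i \sqrt{2} \approx -72.0 - 67.882 i$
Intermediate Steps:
$y{\left(U \right)} = -8 + 2 U$ ($y{\left(U \right)} = -8 + \left(U + U\right) = -8 + 2 U$)
$Y{\left(M,m \right)} = 6 + 4 i \sqrt{2}$ ($Y{\left(M,m \right)} = 4 \sqrt{-2} + 6 = 4 i \sqrt{2} + 6 = 6 + 4 i \sqrt{2}$)
$2 Y{\left(-4,5 \right)} y{\left(1 \right)} = 2 \left(6 + 4 i \sqrt{2}\right) \left(-8 + 2 \cdot 1\right) = \left(12 + 8 i \sqrt{2}\right) \left(-8 + 2\right) = \left(12 + 8 i \sqrt{2}\right) \left(-6\right) = -72 - 48 i \sqrt{2}$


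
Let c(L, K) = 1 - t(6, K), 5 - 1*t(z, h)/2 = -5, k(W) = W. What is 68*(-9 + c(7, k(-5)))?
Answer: -1904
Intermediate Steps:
t(z, h) = 20 (t(z, h) = 10 - 2*(-5) = 10 + 10 = 20)
c(L, K) = -19 (c(L, K) = 1 - 1*20 = 1 - 20 = -19)
68*(-9 + c(7, k(-5))) = 68*(-9 - 19) = 68*(-28) = -1904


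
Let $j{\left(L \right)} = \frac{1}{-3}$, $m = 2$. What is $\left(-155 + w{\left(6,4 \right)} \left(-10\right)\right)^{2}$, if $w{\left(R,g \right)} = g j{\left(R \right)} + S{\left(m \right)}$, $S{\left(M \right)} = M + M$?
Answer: $\frac{297025}{9} \approx 33003.0$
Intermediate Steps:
$j{\left(L \right)} = - \frac{1}{3}$
$S{\left(M \right)} = 2 M$
$w{\left(R,g \right)} = 4 - \frac{g}{3}$ ($w{\left(R,g \right)} = g \left(- \frac{1}{3}\right) + 2 \cdot 2 = - \frac{g}{3} + 4 = 4 - \frac{g}{3}$)
$\left(-155 + w{\left(6,4 \right)} \left(-10\right)\right)^{2} = \left(-155 + \left(4 - \frac{4}{3}\right) \left(-10\right)\right)^{2} = \left(-155 + \frac{8}{3} \left(-10\right)\right)^{2} = \left(-155 - \frac{80}{3}\right)^{2} = \left(- \frac{545}{3}\right)^{2} = \frac{297025}{9}$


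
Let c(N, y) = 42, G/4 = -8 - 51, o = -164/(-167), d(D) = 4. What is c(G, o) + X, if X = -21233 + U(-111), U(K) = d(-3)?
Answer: -21187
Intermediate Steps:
o = 164/167 (o = -164*(-1/167) = 164/167 ≈ 0.98204)
U(K) = 4
G = -236 (G = 4*(-8 - 51) = 4*(-59) = -236)
X = -21229 (X = -21233 + 4 = -21229)
c(G, o) + X = 42 - 21229 = -21187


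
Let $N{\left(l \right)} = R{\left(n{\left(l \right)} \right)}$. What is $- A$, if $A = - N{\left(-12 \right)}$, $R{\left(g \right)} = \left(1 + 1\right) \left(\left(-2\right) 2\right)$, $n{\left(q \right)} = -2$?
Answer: $-8$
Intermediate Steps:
$R{\left(g \right)} = -8$ ($R{\left(g \right)} = 2 \left(-4\right) = -8$)
$N{\left(l \right)} = -8$
$A = 8$ ($A = \left(-1\right) \left(-8\right) = 8$)
$- A = \left(-1\right) 8 = -8$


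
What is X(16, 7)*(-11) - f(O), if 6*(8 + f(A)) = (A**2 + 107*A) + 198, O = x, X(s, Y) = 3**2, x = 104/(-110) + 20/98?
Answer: -805254889/7263025 ≈ -110.87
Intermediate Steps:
x = -1998/2695 (x = 104*(-1/110) + 20*(1/98) = -52/55 + 10/49 = -1998/2695 ≈ -0.74137)
X(s, Y) = 9
O = -1998/2695 ≈ -0.74137
f(A) = 25 + A**2/6 + 107*A/6 (f(A) = -8 + ((A**2 + 107*A) + 198)/6 = -8 + (198 + A**2 + 107*A)/6 = -8 + (33 + A**2/6 + 107*A/6) = 25 + A**2/6 + 107*A/6)
X(16, 7)*(-11) - f(O) = 9*(-11) - (25 + (-1998/2695)**2/6 + (107/6)*(-1998/2695)) = -99 - (25 + (1/6)*(3992004/7263025) - 35631/2695) = -99 - (25 + 665334/7263025 - 35631/2695) = -99 - 1*86215414/7263025 = -99 - 86215414/7263025 = -805254889/7263025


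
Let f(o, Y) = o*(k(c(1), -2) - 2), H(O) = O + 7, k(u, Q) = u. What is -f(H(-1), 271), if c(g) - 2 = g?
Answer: -6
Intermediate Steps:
c(g) = 2 + g
H(O) = 7 + O
f(o, Y) = o (f(o, Y) = o*((2 + 1) - 2) = o*(3 - 2) = o*1 = o)
-f(H(-1), 271) = -(7 - 1) = -1*6 = -6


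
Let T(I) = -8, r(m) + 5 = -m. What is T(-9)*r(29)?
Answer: 272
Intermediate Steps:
r(m) = -5 - m
T(-9)*r(29) = -8*(-5 - 1*29) = -8*(-5 - 29) = -8*(-34) = 272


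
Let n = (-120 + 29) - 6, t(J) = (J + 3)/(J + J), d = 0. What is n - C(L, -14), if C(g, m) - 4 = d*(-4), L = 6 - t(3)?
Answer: -101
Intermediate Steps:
t(J) = (3 + J)/(2*J) (t(J) = (3 + J)/((2*J)) = (3 + J)*(1/(2*J)) = (3 + J)/(2*J))
L = 5 (L = 6 - (3 + 3)/(2*3) = 6 - 6/(2*3) = 6 - 1*1 = 6 - 1 = 5)
C(g, m) = 4 (C(g, m) = 4 + 0*(-4) = 4 + 0 = 4)
n = -97 (n = -91 - 6 = -97)
n - C(L, -14) = -97 - 1*4 = -97 - 4 = -101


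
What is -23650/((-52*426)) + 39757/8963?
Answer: 546336007/99274188 ≈ 5.5033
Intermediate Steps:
-23650/((-52*426)) + 39757/8963 = -23650/(-22152) + 39757*(1/8963) = -23650*(-1/22152) + 39757/8963 = 11825/11076 + 39757/8963 = 546336007/99274188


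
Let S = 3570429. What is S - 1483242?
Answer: 2087187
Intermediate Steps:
S - 1483242 = 3570429 - 1483242 = 2087187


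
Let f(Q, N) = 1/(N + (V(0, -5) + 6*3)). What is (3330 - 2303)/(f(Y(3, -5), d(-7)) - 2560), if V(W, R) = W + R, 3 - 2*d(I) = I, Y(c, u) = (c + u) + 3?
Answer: -18486/46079 ≈ -0.40118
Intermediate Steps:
Y(c, u) = 3 + c + u
d(I) = 3/2 - I/2
V(W, R) = R + W
f(Q, N) = 1/(13 + N) (f(Q, N) = 1/(N + ((-5 + 0) + 6*3)) = 1/(N + (-5 + 18)) = 1/(N + 13) = 1/(13 + N))
(3330 - 2303)/(f(Y(3, -5), d(-7)) - 2560) = (3330 - 2303)/(1/(13 + (3/2 - ½*(-7))) - 2560) = 1027/(1/(13 + (3/2 + 7/2)) - 2560) = 1027/(1/(13 + 5) - 2560) = 1027/(1/18 - 2560) = 1027/(-46079/18) = 1027*(-18/46079) = -18486/46079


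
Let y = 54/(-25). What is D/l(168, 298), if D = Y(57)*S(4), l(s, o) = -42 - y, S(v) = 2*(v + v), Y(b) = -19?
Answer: 1900/249 ≈ 7.6305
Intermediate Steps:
y = -54/25 (y = 54*(-1/25) = -54/25 ≈ -2.1600)
S(v) = 4*v (S(v) = 2*(2*v) = 4*v)
l(s, o) = -996/25 (l(s, o) = -42 - 1*(-54/25) = -42 + 54/25 = -996/25)
D = -304 (D = -76*4 = -19*16 = -304)
D/l(168, 298) = -304/(-996/25) = -304*(-25/996) = 1900/249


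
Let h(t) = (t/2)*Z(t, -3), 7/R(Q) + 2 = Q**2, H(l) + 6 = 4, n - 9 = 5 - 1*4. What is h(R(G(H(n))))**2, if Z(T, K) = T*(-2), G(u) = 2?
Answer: 2401/16 ≈ 150.06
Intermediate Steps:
n = 10 (n = 9 + (5 - 1*4) = 9 + (5 - 4) = 9 + 1 = 10)
H(l) = -2 (H(l) = -6 + 4 = -2)
Z(T, K) = -2*T
R(Q) = 7/(-2 + Q**2)
h(t) = -t**2 (h(t) = (t/2)*(-2*t) = -t**2)
h(R(G(H(n))))**2 = (-(7/(-2 + 2**2))**2)**2 = (-(7/(-2 + 4))**2)**2 = (-(7/2)**2)**2 = (-1*49/4)**2 = (-49/4)**2 = 2401/16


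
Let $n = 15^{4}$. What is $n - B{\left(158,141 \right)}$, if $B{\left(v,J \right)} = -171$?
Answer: $50796$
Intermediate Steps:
$n = 50625$
$n - B{\left(158,141 \right)} = 50625 - -171 = 50625 + 171 = 50796$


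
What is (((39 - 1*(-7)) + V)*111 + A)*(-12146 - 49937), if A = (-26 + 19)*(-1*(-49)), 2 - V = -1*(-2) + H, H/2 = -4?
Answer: -350831033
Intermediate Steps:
H = -8 (H = 2*(-4) = -8)
V = 8 (V = 2 - (-1*(-2) - 8) = 2 - (2 - 8) = 2 - 1*(-6) = 2 + 6 = 8)
A = -343 (A = -7*49 = -343)
(((39 - 1*(-7)) + V)*111 + A)*(-12146 - 49937) = (((39 - 1*(-7)) + 8)*111 - 343)*(-12146 - 49937) = (((39 + 7) + 8)*111 - 343)*(-62083) = ((46 + 8)*111 - 343)*(-62083) = (54*111 - 343)*(-62083) = (5994 - 343)*(-62083) = 5651*(-62083) = -350831033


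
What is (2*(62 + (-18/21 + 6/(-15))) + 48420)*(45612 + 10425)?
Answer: 95204173224/35 ≈ 2.7201e+9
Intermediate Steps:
(2*(62 + (-18/21 + 6/(-15))) + 48420)*(45612 + 10425) = (2*(62 + (-18*1/21 + 6*(-1/15))) + 48420)*56037 = (2*(62 + (-6/7 - ⅖)) + 48420)*56037 = (2*(62 - 44/35) + 48420)*56037 = (2*(2126/35) + 48420)*56037 = (4252/35 + 48420)*56037 = (1698952/35)*56037 = 95204173224/35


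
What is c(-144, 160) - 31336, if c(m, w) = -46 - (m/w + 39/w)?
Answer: -1004203/32 ≈ -31381.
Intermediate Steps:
c(m, w) = -46 - 39/w - m/w (c(m, w) = -46 - (39/w + m/w) = -46 + (-39/w - m/w) = -46 - 39/w - m/w)
c(-144, 160) - 31336 = (-39 - 1*(-144) - 46*160)/160 - 31336 = (-39 + 144 - 7360)/160 - 31336 = (1/160)*(-7255) - 31336 = -1451/32 - 31336 = -1004203/32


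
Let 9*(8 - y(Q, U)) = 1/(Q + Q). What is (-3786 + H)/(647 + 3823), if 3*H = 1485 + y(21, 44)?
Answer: -3728971/5068980 ≈ -0.73565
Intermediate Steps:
y(Q, U) = 8 - 1/(18*Q) (y(Q, U) = 8 - 1/(9*(Q + Q)) = 8 - 1/(2*Q)/9 = 8 - 1/(18*Q))
H = 564353/1134 (H = (1485 + (8 - 1/18/21))/3 = (1485 + (8 - 1/18*1/21))/3 = (1485 + (8 - 1/378))/3 = (1485 + 3023/378)/3 = (⅓)*(564353/378) = 564353/1134 ≈ 497.67)
(-3786 + H)/(647 + 3823) = (-3786 + 564353/1134)/(647 + 3823) = -3728971/1134/4470 = -3728971/1134*1/4470 = -3728971/5068980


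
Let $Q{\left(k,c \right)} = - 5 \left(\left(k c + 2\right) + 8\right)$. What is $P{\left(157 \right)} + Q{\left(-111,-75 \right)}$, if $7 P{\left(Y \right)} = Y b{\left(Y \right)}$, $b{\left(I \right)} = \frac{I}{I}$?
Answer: $- \frac{291568}{7} \approx -41653.0$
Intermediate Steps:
$b{\left(I \right)} = 1$
$P{\left(Y \right)} = \frac{Y}{7}$ ($P{\left(Y \right)} = \frac{Y 1}{7} = \frac{Y}{7}$)
$Q{\left(k,c \right)} = -50 - 5 c k$ ($Q{\left(k,c \right)} = - 5 \left(\left(c k + 2\right) + 8\right) = - 5 \left(\left(2 + c k\right) + 8\right) = - 5 \left(10 + c k\right) = -50 - 5 c k$)
$P{\left(157 \right)} + Q{\left(-111,-75 \right)} = \frac{1}{7} \cdot 157 - \left(50 - -41625\right) = \frac{157}{7} - 41675 = - \frac{291568}{7}$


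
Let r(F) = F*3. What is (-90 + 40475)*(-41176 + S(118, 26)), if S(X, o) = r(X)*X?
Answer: 24069460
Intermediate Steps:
r(F) = 3*F
S(X, o) = 3*X² (S(X, o) = (3*X)*X = 3*X²)
(-90 + 40475)*(-41176 + S(118, 26)) = (-90 + 40475)*(-41176 + 3*118²) = 40385*(-41176 + 3*13924) = 40385*(-41176 + 41772) = 40385*596 = 24069460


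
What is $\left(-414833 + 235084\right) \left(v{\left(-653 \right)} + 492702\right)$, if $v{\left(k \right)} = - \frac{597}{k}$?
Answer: $- \frac{57831545054247}{653} \approx -8.8563 \cdot 10^{10}$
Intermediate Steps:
$\left(-414833 + 235084\right) \left(v{\left(-653 \right)} + 492702\right) = \left(-414833 + 235084\right) \left(- \frac{597}{-653} + 492702\right) = - 179749 \left(\left(-597\right) \left(- \frac{1}{653}\right) + 492702\right) = - 179749 \left(\frac{597}{653} + 492702\right) = \left(-179749\right) \frac{321735003}{653} = - \frac{57831545054247}{653}$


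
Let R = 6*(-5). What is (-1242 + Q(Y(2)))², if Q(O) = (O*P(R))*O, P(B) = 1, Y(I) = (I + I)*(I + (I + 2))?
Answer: 443556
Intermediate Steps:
R = -30
Y(I) = 2*I*(2 + 2*I) (Y(I) = (2*I)*(I + (2 + I)) = (2*I)*(2 + 2*I) = 2*I*(2 + 2*I))
Q(O) = O² (Q(O) = (O*1)*O = O*O = O²)
(-1242 + Q(Y(2)))² = (-1242 + (4*2*(1 + 2))²)² = (-1242 + (4*2*3)²)² = (-1242 + 24²)² = (-1242 + 576)² = (-666)² = 443556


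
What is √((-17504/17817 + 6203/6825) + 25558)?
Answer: 17*√5811921319008441/8106735 ≈ 159.87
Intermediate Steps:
√((-17504/17817 + 6203/6825) + 25558) = √(-2981983/40533675 + 25558) = √(1035956683667/40533675) = 17*√5811921319008441/8106735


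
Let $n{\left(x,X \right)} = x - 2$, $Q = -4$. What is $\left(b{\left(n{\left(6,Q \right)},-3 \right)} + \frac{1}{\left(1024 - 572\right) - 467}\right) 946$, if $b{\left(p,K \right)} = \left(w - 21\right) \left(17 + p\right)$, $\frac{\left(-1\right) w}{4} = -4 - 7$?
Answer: $\frac{6852824}{15} \approx 4.5686 \cdot 10^{5}$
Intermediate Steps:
$w = 44$ ($w = - 4 \left(-4 - 7\right) = \left(-4\right) \left(-11\right) = 44$)
$n{\left(x,X \right)} = -2 + x$ ($n{\left(x,X \right)} = x - 2 = -2 + x$)
$b{\left(p,K \right)} = 391 + 23 p$ ($b{\left(p,K \right)} = \left(44 - 21\right) \left(17 + p\right) = 23 \left(17 + p\right) = 391 + 23 p$)
$\left(b{\left(n{\left(6,Q \right)},-3 \right)} + \frac{1}{\left(1024 - 572\right) - 467}\right) 946 = \left(\left(391 + 23 \left(-2 + 6\right)\right) + \frac{1}{\left(1024 - 572\right) - 467}\right) 946 = \left(\left(391 + 23 \cdot 4\right) + \frac{1}{452 - 467}\right) 946 = \left(\left(391 + 92\right) + \frac{1}{-15}\right) 946 = \left(483 - \frac{1}{15}\right) 946 = \frac{7244}{15} \cdot 946 = \frac{6852824}{15}$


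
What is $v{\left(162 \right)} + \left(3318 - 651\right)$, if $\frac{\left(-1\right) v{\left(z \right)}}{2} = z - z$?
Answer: $2667$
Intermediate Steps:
$v{\left(z \right)} = 0$ ($v{\left(z \right)} = - 2 \left(z - z\right) = \left(-2\right) 0 = 0$)
$v{\left(162 \right)} + \left(3318 - 651\right) = 0 + \left(3318 - 651\right) = 0 + 2667 = 2667$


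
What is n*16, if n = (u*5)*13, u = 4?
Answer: 4160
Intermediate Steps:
n = 260 (n = (4*5)*13 = 20*13 = 260)
n*16 = 260*16 = 4160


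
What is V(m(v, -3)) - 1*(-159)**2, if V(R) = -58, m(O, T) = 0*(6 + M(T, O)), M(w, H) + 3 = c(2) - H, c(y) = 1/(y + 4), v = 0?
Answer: -25339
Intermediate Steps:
c(y) = 1/(4 + y)
M(w, H) = -17/6 - H (M(w, H) = -3 + (1/(4 + 2) - H) = -3 + (1/6 - H) = -17/6 - H)
m(O, T) = 0 (m(O, T) = 0*(6 + (-17/6 - O)) = 0*(19/6 - O) = 0)
V(m(v, -3)) - 1*(-159)**2 = -58 - 1*(-159)**2 = -58 - 1*25281 = -58 - 25281 = -25339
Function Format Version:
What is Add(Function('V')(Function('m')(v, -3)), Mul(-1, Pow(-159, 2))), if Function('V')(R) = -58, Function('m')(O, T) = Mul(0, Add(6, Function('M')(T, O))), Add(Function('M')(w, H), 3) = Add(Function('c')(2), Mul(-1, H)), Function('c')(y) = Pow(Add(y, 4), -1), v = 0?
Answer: -25339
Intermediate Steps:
Function('c')(y) = Pow(Add(4, y), -1)
Function('M')(w, H) = Add(Rational(-17, 6), Mul(-1, H)) (Function('M')(w, H) = Add(-3, Add(Pow(Add(4, 2), -1), Mul(-1, H))) = Add(-3, Add(Pow(6, -1), Mul(-1, H))) = Add(-3, Add(Rational(1, 6), Mul(-1, H))) = Add(Rational(-17, 6), Mul(-1, H)))
Function('m')(O, T) = 0 (Function('m')(O, T) = Mul(0, Add(6, Add(Rational(-17, 6), Mul(-1, O)))) = Mul(0, Add(Rational(19, 6), Mul(-1, O))) = 0)
Add(Function('V')(Function('m')(v, -3)), Mul(-1, Pow(-159, 2))) = Add(-58, Mul(-1, Pow(-159, 2))) = Add(-58, Mul(-1, 25281)) = Add(-58, -25281) = -25339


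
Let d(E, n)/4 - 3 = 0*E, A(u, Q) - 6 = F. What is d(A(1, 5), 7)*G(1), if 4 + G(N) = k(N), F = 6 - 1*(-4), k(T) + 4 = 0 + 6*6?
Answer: 336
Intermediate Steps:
k(T) = 32 (k(T) = -4 + (0 + 6*6) = -4 + (0 + 36) = -4 + 36 = 32)
F = 10 (F = 6 + 4 = 10)
A(u, Q) = 16 (A(u, Q) = 6 + 10 = 16)
d(E, n) = 12 (d(E, n) = 12 + 4*(0*E) = 12 + 4*0 = 12 + 0 = 12)
G(N) = 28 (G(N) = -4 + 32 = 28)
d(A(1, 5), 7)*G(1) = 12*28 = 336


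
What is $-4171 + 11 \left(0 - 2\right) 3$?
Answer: $-4237$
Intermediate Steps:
$-4171 + 11 \left(0 - 2\right) 3 = -4171 + 11 \left(\left(-2\right) 3\right) = -4171 + 11 \left(-6\right) = -4171 - 66 = -4237$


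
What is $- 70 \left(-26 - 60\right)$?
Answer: $6020$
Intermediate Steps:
$- 70 \left(-26 - 60\right) = \left(-70\right) \left(-86\right) = 6020$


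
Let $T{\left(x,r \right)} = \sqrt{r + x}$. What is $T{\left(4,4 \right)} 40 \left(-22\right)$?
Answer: $- 1760 \sqrt{2} \approx -2489.0$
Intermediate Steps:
$T{\left(4,4 \right)} 40 \left(-22\right) = \sqrt{4 + 4} \cdot 40 \left(-22\right) = \sqrt{8} \cdot 40 \left(-22\right) = 2 \sqrt{2} \cdot 40 \left(-22\right) = 80 \sqrt{2} \left(-22\right) = - 1760 \sqrt{2}$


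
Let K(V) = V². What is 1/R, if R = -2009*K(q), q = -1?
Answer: -1/2009 ≈ -0.00049776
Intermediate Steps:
R = -2009 (R = -2009*(-1)² = -2009*1 = -2009)
1/R = 1/(-2009) = -1/2009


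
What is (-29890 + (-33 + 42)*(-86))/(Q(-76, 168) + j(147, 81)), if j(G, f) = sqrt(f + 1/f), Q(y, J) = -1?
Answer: -2483784/6481 - 275976*sqrt(6562)/6481 ≈ -3832.7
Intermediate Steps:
(-29890 + (-33 + 42)*(-86))/(Q(-76, 168) + j(147, 81)) = (-29890 + (-33 + 42)*(-86))/(-1 + sqrt(81 + 1/81)) = (-29890 + 9*(-86))/(-1 + sqrt(81 + 1/81)) = (-29890 - 774)/(-1 + sqrt(6562/81)) = -30664/(-1 + sqrt(6562)/9)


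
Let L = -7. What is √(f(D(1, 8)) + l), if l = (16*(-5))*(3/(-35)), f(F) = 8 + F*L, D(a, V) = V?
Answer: 12*I*√14/7 ≈ 6.4143*I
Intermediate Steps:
f(F) = 8 - 7*F (f(F) = 8 + F*(-7) = 8 - 7*F)
l = 48/7 (l = -240*(-1)/35 = -80*(-3/35) = 48/7 ≈ 6.8571)
√(f(D(1, 8)) + l) = √((8 - 7*8) + 48/7) = √((8 - 56) + 48/7) = √(-48 + 48/7) = √(-288/7) = 12*I*√14/7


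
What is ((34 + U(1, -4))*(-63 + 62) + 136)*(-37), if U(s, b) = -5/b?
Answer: -14911/4 ≈ -3727.8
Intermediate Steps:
((34 + U(1, -4))*(-63 + 62) + 136)*(-37) = ((34 - 5/(-4))*(-63 + 62) + 136)*(-37) = ((34 - 5*(-¼))*(-1) + 136)*(-37) = ((34 + 5/4)*(-1) + 136)*(-37) = ((141/4)*(-1) + 136)*(-37) = (-141/4 + 136)*(-37) = (403/4)*(-37) = -14911/4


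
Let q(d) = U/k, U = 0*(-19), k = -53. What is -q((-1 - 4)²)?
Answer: 0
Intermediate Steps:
U = 0
q(d) = 0 (q(d) = 0/(-53) = 0*(-1/53) = 0)
-q((-1 - 4)²) = -1*0 = 0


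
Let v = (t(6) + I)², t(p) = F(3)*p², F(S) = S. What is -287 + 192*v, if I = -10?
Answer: 1843681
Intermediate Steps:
t(p) = 3*p²
v = 9604 (v = (3*6² - 10)² = (3*36 - 10)² = (108 - 10)² = 98² = 9604)
-287 + 192*v = -287 + 192*9604 = -287 + 1843968 = 1843681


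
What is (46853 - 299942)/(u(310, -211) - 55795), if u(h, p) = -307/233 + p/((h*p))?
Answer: 18280618470/4030167787 ≈ 4.5359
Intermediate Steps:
u(h, p) = -307/233 + 1/h (u(h, p) = -307*1/233 + p*(1/(h*p)) = -307/233 + 1/h)
(46853 - 299942)/(u(310, -211) - 55795) = (46853 - 299942)/((-307/233 + 1/310) - 55795) = -253089/((-307/233 + 1/310) - 55795) = -253089/(-94937/72230 - 55795) = -253089/(-4030167787/72230) = -253089*(-72230/4030167787) = 18280618470/4030167787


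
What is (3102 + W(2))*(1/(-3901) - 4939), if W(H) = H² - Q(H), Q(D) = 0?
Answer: -59843426240/3901 ≈ -1.5341e+7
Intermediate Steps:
W(H) = H² (W(H) = H² - 1*0 = H² + 0 = H²)
(3102 + W(2))*(1/(-3901) - 4939) = (3102 + 2²)*(1/(-3901) - 4939) = (3102 + 4)*(-1/3901 - 4939) = 3106*(-19267040/3901) = -59843426240/3901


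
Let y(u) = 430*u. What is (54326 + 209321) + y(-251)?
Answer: 155717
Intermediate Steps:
(54326 + 209321) + y(-251) = (54326 + 209321) + 430*(-251) = 263647 - 107930 = 155717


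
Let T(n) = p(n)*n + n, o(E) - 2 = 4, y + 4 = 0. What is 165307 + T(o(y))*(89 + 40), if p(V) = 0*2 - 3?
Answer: 163759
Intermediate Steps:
y = -4 (y = -4 + 0 = -4)
o(E) = 6 (o(E) = 2 + 4 = 6)
p(V) = -3 (p(V) = 0 - 3 = -3)
T(n) = -2*n (T(n) = -3*n + n = -2*n)
165307 + T(o(y))*(89 + 40) = 165307 + (-2*6)*(89 + 40) = 165307 - 12*129 = 165307 - 1548 = 163759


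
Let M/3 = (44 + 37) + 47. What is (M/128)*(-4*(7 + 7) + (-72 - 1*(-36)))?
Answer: -276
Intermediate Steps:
M = 384 (M = 3*((44 + 37) + 47) = 3*(81 + 47) = 3*128 = 384)
(M/128)*(-4*(7 + 7) + (-72 - 1*(-36))) = (384/128)*(-4*(7 + 7) + (-72 - 1*(-36))) = (384*(1/128))*(-4*14 + (-72 + 36)) = 3*(-56 - 36) = 3*(-92) = -276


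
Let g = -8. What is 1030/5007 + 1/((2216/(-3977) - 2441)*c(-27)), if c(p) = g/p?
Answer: 8830372763/43216298232 ≈ 0.20433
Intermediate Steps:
c(p) = -8/p
1030/5007 + 1/((2216/(-3977) - 2441)*c(-27)) = 1030/5007 + 1/((2216/(-3977) - 2441)*((-8/(-27)))) = 1030*(1/5007) + 1/((2216*(-1/3977) - 2441)*((-8*(-1/27)))) = 1030/5007 + 1/((-2216/3977 - 2441)*(8/27)) = 1030/5007 + (27/8)/(-9710073/3977) = 1030/5007 - 3977/9710073*27/8 = 1030/5007 - 11931/8631176 = 8830372763/43216298232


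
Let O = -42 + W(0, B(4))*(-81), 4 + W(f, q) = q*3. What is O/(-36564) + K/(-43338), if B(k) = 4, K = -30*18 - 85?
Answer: 2198155/66025443 ≈ 0.033293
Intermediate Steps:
K = -625 (K = -540 - 85 = -625)
W(f, q) = -4 + 3*q (W(f, q) = -4 + q*3 = -4 + 3*q)
O = -690 (O = -42 + (-4 + 3*4)*(-81) = -42 + (-4 + 12)*(-81) = -42 + 8*(-81) = -42 - 648 = -690)
O/(-36564) + K/(-43338) = -690/(-36564) - 625/(-43338) = -690*(-1/36564) - 625*(-1/43338) = 115/6094 + 625/43338 = 2198155/66025443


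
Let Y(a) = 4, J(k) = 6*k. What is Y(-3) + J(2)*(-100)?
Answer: -1196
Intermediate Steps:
Y(-3) + J(2)*(-100) = 4 + (6*2)*(-100) = 4 + 12*(-100) = 4 - 1200 = -1196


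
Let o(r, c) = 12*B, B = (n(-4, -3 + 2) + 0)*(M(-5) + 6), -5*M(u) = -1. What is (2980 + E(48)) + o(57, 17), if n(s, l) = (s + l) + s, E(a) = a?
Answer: 11792/5 ≈ 2358.4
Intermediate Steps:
n(s, l) = l + 2*s (n(s, l) = (l + s) + s = l + 2*s)
M(u) = ⅕ (M(u) = -⅕*(-1) = ⅕)
B = -279/5 (B = (((-3 + 2) + 2*(-4)) + 0)*(⅕ + 6) = ((-1 - 8) + 0)*(31/5) = (-9 + 0)*(31/5) = -9*31/5 = -279/5 ≈ -55.800)
o(r, c) = -3348/5 (o(r, c) = 12*(-279/5) = -3348/5)
(2980 + E(48)) + o(57, 17) = (2980 + 48) - 3348/5 = 3028 - 3348/5 = 11792/5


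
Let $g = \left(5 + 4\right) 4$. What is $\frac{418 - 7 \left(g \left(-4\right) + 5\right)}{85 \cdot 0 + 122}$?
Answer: $\frac{1391}{122} \approx 11.402$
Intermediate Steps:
$g = 36$ ($g = 9 \cdot 4 = 36$)
$\frac{418 - 7 \left(g \left(-4\right) + 5\right)}{85 \cdot 0 + 122} = \frac{418 - 7 \left(36 \left(-4\right) + 5\right)}{85 \cdot 0 + 122} = \frac{418 - 7 \left(-144 + 5\right)}{0 + 122} = \frac{418 - -973}{122} = \left(418 + 973\right) \frac{1}{122} = 1391 \cdot \frac{1}{122} = \frac{1391}{122}$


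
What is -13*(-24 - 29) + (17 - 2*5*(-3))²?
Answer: 2898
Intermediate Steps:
-13*(-24 - 29) + (17 - 2*5*(-3))² = -13*(-53) + (17 - 10*(-3))² = 689 + (17 + 30)² = 689 + 47² = 689 + 2209 = 2898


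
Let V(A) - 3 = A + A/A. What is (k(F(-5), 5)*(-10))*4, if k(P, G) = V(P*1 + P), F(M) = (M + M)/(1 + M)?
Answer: -360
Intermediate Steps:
F(M) = 2*M/(1 + M) (F(M) = (2*M)/(1 + M) = 2*M/(1 + M))
V(A) = 4 + A (V(A) = 3 + (A + A/A) = 3 + (A + 1) = 3 + (1 + A) = 4 + A)
k(P, G) = 4 + 2*P (k(P, G) = 4 + (P*1 + P) = 4 + (P + P) = 4 + 2*P)
(k(F(-5), 5)*(-10))*4 = ((4 + 2*(2*(-5)/(1 - 5)))*(-10))*4 = ((4 + 2*(2*(-5)/(-4)))*(-10))*4 = ((4 + 2*(2*(-5)*(-1/4)))*(-10))*4 = ((4 + 2*(5/2))*(-10))*4 = ((4 + 5)*(-10))*4 = (9*(-10))*4 = -90*4 = -360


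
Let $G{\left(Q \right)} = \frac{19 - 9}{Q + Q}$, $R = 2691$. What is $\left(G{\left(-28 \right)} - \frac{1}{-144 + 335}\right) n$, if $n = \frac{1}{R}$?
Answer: $- \frac{983}{14391468} \approx -6.8304 \cdot 10^{-5}$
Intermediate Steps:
$G{\left(Q \right)} = \frac{5}{Q}$ ($G{\left(Q \right)} = \frac{10}{2 Q} = 10 \frac{1}{2 Q} = \frac{5}{Q}$)
$n = \frac{1}{2691} \approx 0.00037161$
$\left(G{\left(-28 \right)} - \frac{1}{-144 + 335}\right) n = \left(\frac{5}{-28} - \frac{1}{-144 + 335}\right) \frac{1}{2691} = \left(5 \left(- \frac{1}{28}\right) - \frac{1}{191}\right) \frac{1}{2691} = \left(- \frac{5}{28} - \frac{1}{191}\right) \frac{1}{2691} = \left(- \frac{983}{5348}\right) \frac{1}{2691} = - \frac{983}{14391468}$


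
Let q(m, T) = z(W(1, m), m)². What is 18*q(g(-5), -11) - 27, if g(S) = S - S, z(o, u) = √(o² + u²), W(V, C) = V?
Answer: -9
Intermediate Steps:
g(S) = 0
q(m, T) = 1 + m² (q(m, T) = (√(1² + m²))² = (√(1 + m²))² = 1 + m²)
18*q(g(-5), -11) - 27 = 18*(1 + 0²) - 27 = 18*(1 + 0) - 27 = 18*1 - 27 = 18 - 27 = -9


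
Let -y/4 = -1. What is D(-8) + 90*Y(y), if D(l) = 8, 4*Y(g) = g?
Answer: 98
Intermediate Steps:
y = 4 (y = -4*(-1) = 4)
Y(g) = g/4
D(-8) + 90*Y(y) = 8 + 90*((¼)*4) = 8 + 90*1 = 8 + 90 = 98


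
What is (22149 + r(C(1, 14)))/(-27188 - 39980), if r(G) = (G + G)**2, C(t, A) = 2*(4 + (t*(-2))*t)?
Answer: -22213/67168 ≈ -0.33071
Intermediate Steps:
C(t, A) = 8 - 4*t**2 (C(t, A) = 2*(4 + (-2*t)*t) = 2*(4 - 2*t**2) = 8 - 4*t**2)
r(G) = 4*G**2 (r(G) = (2*G)**2 = 4*G**2)
(22149 + r(C(1, 14)))/(-27188 - 39980) = (22149 + 4*(8 - 4*1**2)**2)/(-27188 - 39980) = (22149 + 4*(8 - 4*1)**2)/(-67168) = (22149 + 4*(8 - 4)**2)*(-1/67168) = (22149 + 4*4**2)*(-1/67168) = (22149 + 4*16)*(-1/67168) = (22149 + 64)*(-1/67168) = 22213*(-1/67168) = -22213/67168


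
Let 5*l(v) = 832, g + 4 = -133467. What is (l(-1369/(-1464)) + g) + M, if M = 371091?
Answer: 1188932/5 ≈ 2.3779e+5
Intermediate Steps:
g = -133471 (g = -4 - 133467 = -133471)
l(v) = 832/5 (l(v) = (⅕)*832 = 832/5)
(l(-1369/(-1464)) + g) + M = (832/5 - 133471) + 371091 = -666523/5 + 371091 = 1188932/5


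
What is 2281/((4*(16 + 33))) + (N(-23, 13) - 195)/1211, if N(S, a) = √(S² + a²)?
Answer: 389153/33908 + √698/1211 ≈ 11.499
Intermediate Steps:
2281/((4*(16 + 33))) + (N(-23, 13) - 195)/1211 = 2281/((4*(16 + 33))) + (√((-23)² + 13²) - 195)/1211 = 2281/((4*49)) + (√(529 + 169) - 195)*(1/1211) = 2281/196 + (√698 - 195)*(1/1211) = 2281*(1/196) + (-195 + √698)*(1/1211) = 2281/196 + (-195/1211 + √698/1211) = 389153/33908 + √698/1211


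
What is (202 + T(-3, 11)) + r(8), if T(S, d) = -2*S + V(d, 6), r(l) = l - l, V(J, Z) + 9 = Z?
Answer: 205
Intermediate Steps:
V(J, Z) = -9 + Z
r(l) = 0
T(S, d) = -3 - 2*S (T(S, d) = -2*S + (-9 + 6) = -2*S - 3 = -3 - 2*S)
(202 + T(-3, 11)) + r(8) = (202 + (-3 - 2*(-3))) + 0 = (202 + (-3 + 6)) + 0 = (202 + 3) + 0 = 205 + 0 = 205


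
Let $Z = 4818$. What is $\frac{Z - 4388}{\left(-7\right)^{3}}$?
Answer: $- \frac{430}{343} \approx -1.2536$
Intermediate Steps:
$\frac{Z - 4388}{\left(-7\right)^{3}} = \frac{4818 - 4388}{\left(-7\right)^{3}} = \frac{430}{-343} = 430 \left(- \frac{1}{343}\right) = - \frac{430}{343}$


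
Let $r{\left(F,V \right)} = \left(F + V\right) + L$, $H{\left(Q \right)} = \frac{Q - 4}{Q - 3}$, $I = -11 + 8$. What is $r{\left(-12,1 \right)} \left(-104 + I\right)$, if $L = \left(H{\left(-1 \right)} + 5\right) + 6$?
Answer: $- \frac{535}{4} \approx -133.75$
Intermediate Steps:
$I = -3$
$H{\left(Q \right)} = \frac{-4 + Q}{-3 + Q}$
$L = \frac{49}{4}$ ($L = \left(\frac{-4 - 1}{-3 - 1} + 5\right) + 6 = \left(\frac{1}{-4} \left(-5\right) + 5\right) + 6 = \left(\left(- \frac{1}{4}\right) \left(-5\right) + 5\right) + 6 = \left(\frac{5}{4} + 5\right) + 6 = \frac{25}{4} + 6 = \frac{49}{4} \approx 12.25$)
$r{\left(F,V \right)} = \frac{49}{4} + F + V$ ($r{\left(F,V \right)} = \left(F + V\right) + \frac{49}{4} = \frac{49}{4} + F + V$)
$r{\left(-12,1 \right)} \left(-104 + I\right) = \left(\frac{49}{4} - 12 + 1\right) \left(-104 - 3\right) = \frac{5}{4} \left(-107\right) = - \frac{535}{4}$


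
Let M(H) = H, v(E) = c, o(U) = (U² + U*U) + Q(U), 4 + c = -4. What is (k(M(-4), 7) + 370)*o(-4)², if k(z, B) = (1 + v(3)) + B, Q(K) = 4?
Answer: 479520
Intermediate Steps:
c = -8 (c = -4 - 4 = -8)
o(U) = 4 + 2*U² (o(U) = (U² + U*U) + 4 = (U² + U²) + 4 = 2*U² + 4 = 4 + 2*U²)
v(E) = -8
k(z, B) = -7 + B (k(z, B) = (1 - 8) + B = -7 + B)
(k(M(-4), 7) + 370)*o(-4)² = ((-7 + 7) + 370)*(4 + 2*(-4)²)² = (0 + 370)*(4 + 2*16)² = 370*(4 + 32)² = 370*36² = 370*1296 = 479520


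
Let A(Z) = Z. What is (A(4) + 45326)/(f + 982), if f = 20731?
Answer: 45330/21713 ≈ 2.0877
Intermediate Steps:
(A(4) + 45326)/(f + 982) = (4 + 45326)/(20731 + 982) = 45330/21713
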